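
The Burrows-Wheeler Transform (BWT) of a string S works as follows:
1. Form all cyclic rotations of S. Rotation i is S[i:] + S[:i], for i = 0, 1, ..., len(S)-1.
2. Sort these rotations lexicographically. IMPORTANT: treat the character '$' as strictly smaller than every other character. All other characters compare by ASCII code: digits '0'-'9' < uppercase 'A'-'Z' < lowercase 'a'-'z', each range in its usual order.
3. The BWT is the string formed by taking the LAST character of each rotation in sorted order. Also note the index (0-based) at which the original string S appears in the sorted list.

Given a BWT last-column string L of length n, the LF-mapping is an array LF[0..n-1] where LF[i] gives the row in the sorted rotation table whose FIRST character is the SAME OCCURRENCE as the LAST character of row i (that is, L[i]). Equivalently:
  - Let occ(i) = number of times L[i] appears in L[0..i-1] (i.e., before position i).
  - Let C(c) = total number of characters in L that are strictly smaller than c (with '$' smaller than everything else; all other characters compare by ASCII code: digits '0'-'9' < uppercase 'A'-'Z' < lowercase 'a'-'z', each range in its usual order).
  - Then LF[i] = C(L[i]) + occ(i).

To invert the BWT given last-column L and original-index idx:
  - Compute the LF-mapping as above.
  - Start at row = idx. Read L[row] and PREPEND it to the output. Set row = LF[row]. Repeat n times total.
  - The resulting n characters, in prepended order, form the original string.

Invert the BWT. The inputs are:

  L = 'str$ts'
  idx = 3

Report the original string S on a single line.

Answer: sttrs$

Derivation:
LF mapping: 2 4 1 0 5 3
Walk LF starting at row 3, prepending L[row]:
  step 1: row=3, L[3]='$', prepend. Next row=LF[3]=0
  step 2: row=0, L[0]='s', prepend. Next row=LF[0]=2
  step 3: row=2, L[2]='r', prepend. Next row=LF[2]=1
  step 4: row=1, L[1]='t', prepend. Next row=LF[1]=4
  step 5: row=4, L[4]='t', prepend. Next row=LF[4]=5
  step 6: row=5, L[5]='s', prepend. Next row=LF[5]=3
Reversed output: sttrs$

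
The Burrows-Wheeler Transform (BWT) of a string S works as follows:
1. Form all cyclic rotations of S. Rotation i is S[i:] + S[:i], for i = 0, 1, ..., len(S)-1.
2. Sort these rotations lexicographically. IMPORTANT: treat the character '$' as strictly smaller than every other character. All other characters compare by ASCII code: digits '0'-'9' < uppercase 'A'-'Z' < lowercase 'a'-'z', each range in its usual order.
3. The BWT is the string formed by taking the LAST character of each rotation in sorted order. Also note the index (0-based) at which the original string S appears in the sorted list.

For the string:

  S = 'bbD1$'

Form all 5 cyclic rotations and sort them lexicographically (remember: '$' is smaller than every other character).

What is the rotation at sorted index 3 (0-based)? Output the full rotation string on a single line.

Answer: bD1$b

Derivation:
All 5 rotations (rotation i = S[i:]+S[:i]):
  rot[0] = bbD1$
  rot[1] = bD1$b
  rot[2] = D1$bb
  rot[3] = 1$bbD
  rot[4] = $bbD1
Sorted (with $ < everything):
  sorted[0] = $bbD1
  sorted[1] = 1$bbD
  sorted[2] = D1$bb
  sorted[3] = bD1$b
  sorted[4] = bbD1$
sorted[3] = bD1$b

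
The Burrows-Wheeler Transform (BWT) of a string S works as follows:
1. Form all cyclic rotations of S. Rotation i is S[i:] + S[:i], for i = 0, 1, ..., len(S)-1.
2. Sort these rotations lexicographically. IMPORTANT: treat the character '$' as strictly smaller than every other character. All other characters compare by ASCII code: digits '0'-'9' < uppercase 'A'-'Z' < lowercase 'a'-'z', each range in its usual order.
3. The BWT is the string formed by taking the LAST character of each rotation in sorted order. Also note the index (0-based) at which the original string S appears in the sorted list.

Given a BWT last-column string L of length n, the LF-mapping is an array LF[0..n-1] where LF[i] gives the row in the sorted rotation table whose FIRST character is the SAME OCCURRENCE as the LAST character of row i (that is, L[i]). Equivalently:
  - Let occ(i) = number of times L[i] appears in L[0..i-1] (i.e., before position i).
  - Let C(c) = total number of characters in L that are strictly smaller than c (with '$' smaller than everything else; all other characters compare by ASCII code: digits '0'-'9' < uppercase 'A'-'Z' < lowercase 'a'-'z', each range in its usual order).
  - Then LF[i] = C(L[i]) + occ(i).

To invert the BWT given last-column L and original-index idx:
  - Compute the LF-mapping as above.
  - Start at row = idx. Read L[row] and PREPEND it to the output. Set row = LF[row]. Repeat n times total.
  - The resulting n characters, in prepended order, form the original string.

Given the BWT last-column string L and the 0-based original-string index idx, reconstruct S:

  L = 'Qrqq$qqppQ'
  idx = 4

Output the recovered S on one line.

Answer: pqqpqqQrQ$

Derivation:
LF mapping: 1 9 5 6 0 7 8 3 4 2
Walk LF starting at row 4, prepending L[row]:
  step 1: row=4, L[4]='$', prepend. Next row=LF[4]=0
  step 2: row=0, L[0]='Q', prepend. Next row=LF[0]=1
  step 3: row=1, L[1]='r', prepend. Next row=LF[1]=9
  step 4: row=9, L[9]='Q', prepend. Next row=LF[9]=2
  step 5: row=2, L[2]='q', prepend. Next row=LF[2]=5
  step 6: row=5, L[5]='q', prepend. Next row=LF[5]=7
  step 7: row=7, L[7]='p', prepend. Next row=LF[7]=3
  step 8: row=3, L[3]='q', prepend. Next row=LF[3]=6
  step 9: row=6, L[6]='q', prepend. Next row=LF[6]=8
  step 10: row=8, L[8]='p', prepend. Next row=LF[8]=4
Reversed output: pqqpqqQrQ$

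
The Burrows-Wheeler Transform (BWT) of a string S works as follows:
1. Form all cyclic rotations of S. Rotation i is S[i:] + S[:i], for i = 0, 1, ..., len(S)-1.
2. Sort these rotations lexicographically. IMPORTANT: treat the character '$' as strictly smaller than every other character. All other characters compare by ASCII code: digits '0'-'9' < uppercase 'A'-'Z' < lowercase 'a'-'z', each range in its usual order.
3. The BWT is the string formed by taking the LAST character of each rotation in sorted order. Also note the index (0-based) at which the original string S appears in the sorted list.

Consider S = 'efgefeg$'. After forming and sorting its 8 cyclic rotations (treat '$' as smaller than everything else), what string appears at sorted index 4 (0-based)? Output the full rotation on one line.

All 8 rotations (rotation i = S[i:]+S[:i]):
  rot[0] = efgefeg$
  rot[1] = fgefeg$e
  rot[2] = gefeg$ef
  rot[3] = efeg$efg
  rot[4] = feg$efge
  rot[5] = eg$efgef
  rot[6] = g$efgefe
  rot[7] = $efgefeg
Sorted (with $ < everything):
  sorted[0] = $efgefeg
  sorted[1] = efeg$efg
  sorted[2] = efgefeg$
  sorted[3] = eg$efgef
  sorted[4] = feg$efge
  sorted[5] = fgefeg$e
  sorted[6] = g$efgefe
  sorted[7] = gefeg$ef
sorted[4] = feg$efge

Answer: feg$efge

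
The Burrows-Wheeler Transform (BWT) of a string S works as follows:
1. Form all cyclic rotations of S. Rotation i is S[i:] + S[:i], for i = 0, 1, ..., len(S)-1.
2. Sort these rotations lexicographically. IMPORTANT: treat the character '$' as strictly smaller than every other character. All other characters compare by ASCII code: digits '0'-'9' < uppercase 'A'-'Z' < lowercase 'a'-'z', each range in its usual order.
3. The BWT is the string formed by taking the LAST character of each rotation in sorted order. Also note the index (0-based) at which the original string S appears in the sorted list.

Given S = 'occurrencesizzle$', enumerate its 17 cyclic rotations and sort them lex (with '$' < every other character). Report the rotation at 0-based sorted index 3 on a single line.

Answer: currencesizzle$oc

Derivation:
All 17 rotations (rotation i = S[i:]+S[:i]):
  rot[0] = occurrencesizzle$
  rot[1] = ccurrencesizzle$o
  rot[2] = currencesizzle$oc
  rot[3] = urrencesizzle$occ
  rot[4] = rrencesizzle$occu
  rot[5] = rencesizzle$occur
  rot[6] = encesizzle$occurr
  rot[7] = ncesizzle$occurre
  rot[8] = cesizzle$occurren
  rot[9] = esizzle$occurrenc
  rot[10] = sizzle$occurrence
  rot[11] = izzle$occurrences
  rot[12] = zzle$occurrencesi
  rot[13] = zle$occurrencesiz
  rot[14] = le$occurrencesizz
  rot[15] = e$occurrencesizzl
  rot[16] = $occurrencesizzle
Sorted (with $ < everything):
  sorted[0] = $occurrencesizzle
  sorted[1] = ccurrencesizzle$o
  sorted[2] = cesizzle$occurren
  sorted[3] = currencesizzle$oc
  sorted[4] = e$occurrencesizzl
  sorted[5] = encesizzle$occurr
  sorted[6] = esizzle$occurrenc
  sorted[7] = izzle$occurrences
  sorted[8] = le$occurrencesizz
  sorted[9] = ncesizzle$occurre
  sorted[10] = occurrencesizzle$
  sorted[11] = rencesizzle$occur
  sorted[12] = rrencesizzle$occu
  sorted[13] = sizzle$occurrence
  sorted[14] = urrencesizzle$occ
  sorted[15] = zle$occurrencesiz
  sorted[16] = zzle$occurrencesi
sorted[3] = currencesizzle$oc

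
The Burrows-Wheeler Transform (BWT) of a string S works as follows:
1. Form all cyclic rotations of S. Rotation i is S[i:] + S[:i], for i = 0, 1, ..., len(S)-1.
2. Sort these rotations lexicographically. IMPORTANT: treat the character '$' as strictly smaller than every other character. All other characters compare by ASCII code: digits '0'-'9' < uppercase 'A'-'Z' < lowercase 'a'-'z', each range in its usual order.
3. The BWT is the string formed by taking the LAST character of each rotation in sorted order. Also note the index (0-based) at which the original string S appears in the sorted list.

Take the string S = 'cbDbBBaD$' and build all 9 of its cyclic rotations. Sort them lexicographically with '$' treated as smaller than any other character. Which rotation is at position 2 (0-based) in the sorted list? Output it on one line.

All 9 rotations (rotation i = S[i:]+S[:i]):
  rot[0] = cbDbBBaD$
  rot[1] = bDbBBaD$c
  rot[2] = DbBBaD$cb
  rot[3] = bBBaD$cbD
  rot[4] = BBaD$cbDb
  rot[5] = BaD$cbDbB
  rot[6] = aD$cbDbBB
  rot[7] = D$cbDbBBa
  rot[8] = $cbDbBBaD
Sorted (with $ < everything):
  sorted[0] = $cbDbBBaD
  sorted[1] = BBaD$cbDb
  sorted[2] = BaD$cbDbB
  sorted[3] = D$cbDbBBa
  sorted[4] = DbBBaD$cb
  sorted[5] = aD$cbDbBB
  sorted[6] = bBBaD$cbD
  sorted[7] = bDbBBaD$c
  sorted[8] = cbDbBBaD$
sorted[2] = BaD$cbDbB

Answer: BaD$cbDbB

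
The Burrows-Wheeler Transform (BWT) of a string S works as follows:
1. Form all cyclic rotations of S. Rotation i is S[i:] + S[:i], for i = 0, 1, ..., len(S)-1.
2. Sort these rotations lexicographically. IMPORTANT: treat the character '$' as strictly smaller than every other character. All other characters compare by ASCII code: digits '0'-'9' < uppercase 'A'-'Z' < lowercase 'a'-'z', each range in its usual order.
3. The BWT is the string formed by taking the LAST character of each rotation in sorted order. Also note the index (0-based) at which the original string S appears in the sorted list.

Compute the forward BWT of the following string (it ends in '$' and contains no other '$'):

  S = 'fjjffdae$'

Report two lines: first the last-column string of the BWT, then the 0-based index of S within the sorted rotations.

Answer: edfafj$jf
6

Derivation:
All 9 rotations (rotation i = S[i:]+S[:i]):
  rot[0] = fjjffdae$
  rot[1] = jjffdae$f
  rot[2] = jffdae$fj
  rot[3] = ffdae$fjj
  rot[4] = fdae$fjjf
  rot[5] = dae$fjjff
  rot[6] = ae$fjjffd
  rot[7] = e$fjjffda
  rot[8] = $fjjffdae
Sorted (with $ < everything):
  sorted[0] = $fjjffdae  (last char: 'e')
  sorted[1] = ae$fjjffd  (last char: 'd')
  sorted[2] = dae$fjjff  (last char: 'f')
  sorted[3] = e$fjjffda  (last char: 'a')
  sorted[4] = fdae$fjjf  (last char: 'f')
  sorted[5] = ffdae$fjj  (last char: 'j')
  sorted[6] = fjjffdae$  (last char: '$')
  sorted[7] = jffdae$fj  (last char: 'j')
  sorted[8] = jjffdae$f  (last char: 'f')
Last column: edfafj$jf
Original string S is at sorted index 6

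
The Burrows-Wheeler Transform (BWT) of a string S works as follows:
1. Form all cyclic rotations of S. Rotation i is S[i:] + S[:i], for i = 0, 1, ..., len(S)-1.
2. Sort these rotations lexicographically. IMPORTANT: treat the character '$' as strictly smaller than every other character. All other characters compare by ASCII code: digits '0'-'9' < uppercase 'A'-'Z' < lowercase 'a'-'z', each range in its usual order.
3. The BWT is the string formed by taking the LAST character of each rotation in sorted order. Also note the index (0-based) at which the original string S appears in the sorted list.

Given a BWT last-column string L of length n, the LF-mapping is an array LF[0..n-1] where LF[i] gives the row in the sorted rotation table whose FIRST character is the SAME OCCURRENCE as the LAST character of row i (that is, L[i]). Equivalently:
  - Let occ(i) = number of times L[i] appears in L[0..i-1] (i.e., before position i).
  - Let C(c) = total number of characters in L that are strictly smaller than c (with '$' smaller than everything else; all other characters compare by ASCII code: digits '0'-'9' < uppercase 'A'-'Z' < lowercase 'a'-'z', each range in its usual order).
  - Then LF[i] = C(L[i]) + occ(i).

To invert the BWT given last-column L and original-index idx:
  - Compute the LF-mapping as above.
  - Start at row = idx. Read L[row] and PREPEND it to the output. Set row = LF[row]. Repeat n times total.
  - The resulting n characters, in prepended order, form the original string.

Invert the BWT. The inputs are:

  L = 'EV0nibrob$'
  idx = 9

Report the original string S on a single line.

Answer: ribbonV0E$

Derivation:
LF mapping: 2 3 1 7 6 4 9 8 5 0
Walk LF starting at row 9, prepending L[row]:
  step 1: row=9, L[9]='$', prepend. Next row=LF[9]=0
  step 2: row=0, L[0]='E', prepend. Next row=LF[0]=2
  step 3: row=2, L[2]='0', prepend. Next row=LF[2]=1
  step 4: row=1, L[1]='V', prepend. Next row=LF[1]=3
  step 5: row=3, L[3]='n', prepend. Next row=LF[3]=7
  step 6: row=7, L[7]='o', prepend. Next row=LF[7]=8
  step 7: row=8, L[8]='b', prepend. Next row=LF[8]=5
  step 8: row=5, L[5]='b', prepend. Next row=LF[5]=4
  step 9: row=4, L[4]='i', prepend. Next row=LF[4]=6
  step 10: row=6, L[6]='r', prepend. Next row=LF[6]=9
Reversed output: ribbonV0E$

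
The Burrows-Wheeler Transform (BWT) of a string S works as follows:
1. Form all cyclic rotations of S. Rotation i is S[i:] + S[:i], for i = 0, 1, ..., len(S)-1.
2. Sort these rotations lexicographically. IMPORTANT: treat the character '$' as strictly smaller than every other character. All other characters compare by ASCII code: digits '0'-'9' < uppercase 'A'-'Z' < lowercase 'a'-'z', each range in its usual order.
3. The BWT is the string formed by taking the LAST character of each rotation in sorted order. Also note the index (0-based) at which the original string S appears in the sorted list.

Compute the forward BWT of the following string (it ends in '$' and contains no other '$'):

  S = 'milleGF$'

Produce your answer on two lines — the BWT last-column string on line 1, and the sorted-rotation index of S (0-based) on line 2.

Answer: FGelmli$
7

Derivation:
All 8 rotations (rotation i = S[i:]+S[:i]):
  rot[0] = milleGF$
  rot[1] = illeGF$m
  rot[2] = lleGF$mi
  rot[3] = leGF$mil
  rot[4] = eGF$mill
  rot[5] = GF$mille
  rot[6] = F$milleG
  rot[7] = $milleGF
Sorted (with $ < everything):
  sorted[0] = $milleGF  (last char: 'F')
  sorted[1] = F$milleG  (last char: 'G')
  sorted[2] = GF$mille  (last char: 'e')
  sorted[3] = eGF$mill  (last char: 'l')
  sorted[4] = illeGF$m  (last char: 'm')
  sorted[5] = leGF$mil  (last char: 'l')
  sorted[6] = lleGF$mi  (last char: 'i')
  sorted[7] = milleGF$  (last char: '$')
Last column: FGelmli$
Original string S is at sorted index 7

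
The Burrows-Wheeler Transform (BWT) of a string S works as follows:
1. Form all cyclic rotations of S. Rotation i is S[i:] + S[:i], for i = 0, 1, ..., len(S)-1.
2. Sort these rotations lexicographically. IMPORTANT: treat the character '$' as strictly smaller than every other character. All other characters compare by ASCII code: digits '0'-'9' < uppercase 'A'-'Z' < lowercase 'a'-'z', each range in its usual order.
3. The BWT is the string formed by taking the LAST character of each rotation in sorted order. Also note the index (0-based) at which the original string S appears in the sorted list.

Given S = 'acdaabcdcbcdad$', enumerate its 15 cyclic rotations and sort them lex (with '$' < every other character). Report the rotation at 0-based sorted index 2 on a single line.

All 15 rotations (rotation i = S[i:]+S[:i]):
  rot[0] = acdaabcdcbcdad$
  rot[1] = cdaabcdcbcdad$a
  rot[2] = daabcdcbcdad$ac
  rot[3] = aabcdcbcdad$acd
  rot[4] = abcdcbcdad$acda
  rot[5] = bcdcbcdad$acdaa
  rot[6] = cdcbcdad$acdaab
  rot[7] = dcbcdad$acdaabc
  rot[8] = cbcdad$acdaabcd
  rot[9] = bcdad$acdaabcdc
  rot[10] = cdad$acdaabcdcb
  rot[11] = dad$acdaabcdcbc
  rot[12] = ad$acdaabcdcbcd
  rot[13] = d$acdaabcdcbcda
  rot[14] = $acdaabcdcbcdad
Sorted (with $ < everything):
  sorted[0] = $acdaabcdcbcdad
  sorted[1] = aabcdcbcdad$acd
  sorted[2] = abcdcbcdad$acda
  sorted[3] = acdaabcdcbcdad$
  sorted[4] = ad$acdaabcdcbcd
  sorted[5] = bcdad$acdaabcdc
  sorted[6] = bcdcbcdad$acdaa
  sorted[7] = cbcdad$acdaabcd
  sorted[8] = cdaabcdcbcdad$a
  sorted[9] = cdad$acdaabcdcb
  sorted[10] = cdcbcdad$acdaab
  sorted[11] = d$acdaabcdcbcda
  sorted[12] = daabcdcbcdad$ac
  sorted[13] = dad$acdaabcdcbc
  sorted[14] = dcbcdad$acdaabc
sorted[2] = abcdcbcdad$acda

Answer: abcdcbcdad$acda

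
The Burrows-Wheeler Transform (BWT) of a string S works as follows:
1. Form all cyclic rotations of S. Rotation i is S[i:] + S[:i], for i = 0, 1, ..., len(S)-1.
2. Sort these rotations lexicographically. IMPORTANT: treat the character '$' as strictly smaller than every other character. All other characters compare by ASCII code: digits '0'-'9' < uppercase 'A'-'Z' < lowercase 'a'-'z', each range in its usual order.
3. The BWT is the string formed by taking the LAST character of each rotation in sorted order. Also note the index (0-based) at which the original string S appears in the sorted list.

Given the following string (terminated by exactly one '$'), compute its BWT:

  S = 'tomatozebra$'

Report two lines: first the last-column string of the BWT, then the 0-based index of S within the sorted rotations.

Answer: armezottb$ao
9

Derivation:
All 12 rotations (rotation i = S[i:]+S[:i]):
  rot[0] = tomatozebra$
  rot[1] = omatozebra$t
  rot[2] = matozebra$to
  rot[3] = atozebra$tom
  rot[4] = tozebra$toma
  rot[5] = ozebra$tomat
  rot[6] = zebra$tomato
  rot[7] = ebra$tomatoz
  rot[8] = bra$tomatoze
  rot[9] = ra$tomatozeb
  rot[10] = a$tomatozebr
  rot[11] = $tomatozebra
Sorted (with $ < everything):
  sorted[0] = $tomatozebra  (last char: 'a')
  sorted[1] = a$tomatozebr  (last char: 'r')
  sorted[2] = atozebra$tom  (last char: 'm')
  sorted[3] = bra$tomatoze  (last char: 'e')
  sorted[4] = ebra$tomatoz  (last char: 'z')
  sorted[5] = matozebra$to  (last char: 'o')
  sorted[6] = omatozebra$t  (last char: 't')
  sorted[7] = ozebra$tomat  (last char: 't')
  sorted[8] = ra$tomatozeb  (last char: 'b')
  sorted[9] = tomatozebra$  (last char: '$')
  sorted[10] = tozebra$toma  (last char: 'a')
  sorted[11] = zebra$tomato  (last char: 'o')
Last column: armezottb$ao
Original string S is at sorted index 9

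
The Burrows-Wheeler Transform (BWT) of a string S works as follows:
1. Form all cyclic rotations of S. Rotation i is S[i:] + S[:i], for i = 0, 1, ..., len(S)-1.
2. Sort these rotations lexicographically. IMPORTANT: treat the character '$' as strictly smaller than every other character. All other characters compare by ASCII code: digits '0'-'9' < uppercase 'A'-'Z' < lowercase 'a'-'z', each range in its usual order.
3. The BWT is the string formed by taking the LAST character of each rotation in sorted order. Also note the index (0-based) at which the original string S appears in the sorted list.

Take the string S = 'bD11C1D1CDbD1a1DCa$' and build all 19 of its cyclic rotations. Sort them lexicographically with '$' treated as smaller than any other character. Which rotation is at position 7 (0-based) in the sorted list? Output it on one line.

Answer: C1D1CDbD1a1DCa$bD11

Derivation:
All 19 rotations (rotation i = S[i:]+S[:i]):
  rot[0] = bD11C1D1CDbD1a1DCa$
  rot[1] = D11C1D1CDbD1a1DCa$b
  rot[2] = 11C1D1CDbD1a1DCa$bD
  rot[3] = 1C1D1CDbD1a1DCa$bD1
  rot[4] = C1D1CDbD1a1DCa$bD11
  rot[5] = 1D1CDbD1a1DCa$bD11C
  rot[6] = D1CDbD1a1DCa$bD11C1
  rot[7] = 1CDbD1a1DCa$bD11C1D
  rot[8] = CDbD1a1DCa$bD11C1D1
  rot[9] = DbD1a1DCa$bD11C1D1C
  rot[10] = bD1a1DCa$bD11C1D1CD
  rot[11] = D1a1DCa$bD11C1D1CDb
  rot[12] = 1a1DCa$bD11C1D1CDbD
  rot[13] = a1DCa$bD11C1D1CDbD1
  rot[14] = 1DCa$bD11C1D1CDbD1a
  rot[15] = DCa$bD11C1D1CDbD1a1
  rot[16] = Ca$bD11C1D1CDbD1a1D
  rot[17] = a$bD11C1D1CDbD1a1DC
  rot[18] = $bD11C1D1CDbD1a1DCa
Sorted (with $ < everything):
  sorted[0] = $bD11C1D1CDbD1a1DCa
  sorted[1] = 11C1D1CDbD1a1DCa$bD
  sorted[2] = 1C1D1CDbD1a1DCa$bD1
  sorted[3] = 1CDbD1a1DCa$bD11C1D
  sorted[4] = 1D1CDbD1a1DCa$bD11C
  sorted[5] = 1DCa$bD11C1D1CDbD1a
  sorted[6] = 1a1DCa$bD11C1D1CDbD
  sorted[7] = C1D1CDbD1a1DCa$bD11
  sorted[8] = CDbD1a1DCa$bD11C1D1
  sorted[9] = Ca$bD11C1D1CDbD1a1D
  sorted[10] = D11C1D1CDbD1a1DCa$b
  sorted[11] = D1CDbD1a1DCa$bD11C1
  sorted[12] = D1a1DCa$bD11C1D1CDb
  sorted[13] = DCa$bD11C1D1CDbD1a1
  sorted[14] = DbD1a1DCa$bD11C1D1C
  sorted[15] = a$bD11C1D1CDbD1a1DC
  sorted[16] = a1DCa$bD11C1D1CDbD1
  sorted[17] = bD11C1D1CDbD1a1DCa$
  sorted[18] = bD1a1DCa$bD11C1D1CD
sorted[7] = C1D1CDbD1a1DCa$bD11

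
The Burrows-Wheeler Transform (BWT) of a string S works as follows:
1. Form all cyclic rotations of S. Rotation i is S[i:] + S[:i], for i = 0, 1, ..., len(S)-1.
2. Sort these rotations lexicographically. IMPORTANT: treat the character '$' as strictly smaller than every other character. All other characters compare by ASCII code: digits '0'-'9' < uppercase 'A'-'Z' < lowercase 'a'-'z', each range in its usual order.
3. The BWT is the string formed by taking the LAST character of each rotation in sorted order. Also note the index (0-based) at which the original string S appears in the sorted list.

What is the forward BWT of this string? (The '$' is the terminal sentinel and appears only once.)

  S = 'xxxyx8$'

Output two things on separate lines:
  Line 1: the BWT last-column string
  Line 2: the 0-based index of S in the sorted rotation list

Answer: 8xy$xxx
3

Derivation:
All 7 rotations (rotation i = S[i:]+S[:i]):
  rot[0] = xxxyx8$
  rot[1] = xxyx8$x
  rot[2] = xyx8$xx
  rot[3] = yx8$xxx
  rot[4] = x8$xxxy
  rot[5] = 8$xxxyx
  rot[6] = $xxxyx8
Sorted (with $ < everything):
  sorted[0] = $xxxyx8  (last char: '8')
  sorted[1] = 8$xxxyx  (last char: 'x')
  sorted[2] = x8$xxxy  (last char: 'y')
  sorted[3] = xxxyx8$  (last char: '$')
  sorted[4] = xxyx8$x  (last char: 'x')
  sorted[5] = xyx8$xx  (last char: 'x')
  sorted[6] = yx8$xxx  (last char: 'x')
Last column: 8xy$xxx
Original string S is at sorted index 3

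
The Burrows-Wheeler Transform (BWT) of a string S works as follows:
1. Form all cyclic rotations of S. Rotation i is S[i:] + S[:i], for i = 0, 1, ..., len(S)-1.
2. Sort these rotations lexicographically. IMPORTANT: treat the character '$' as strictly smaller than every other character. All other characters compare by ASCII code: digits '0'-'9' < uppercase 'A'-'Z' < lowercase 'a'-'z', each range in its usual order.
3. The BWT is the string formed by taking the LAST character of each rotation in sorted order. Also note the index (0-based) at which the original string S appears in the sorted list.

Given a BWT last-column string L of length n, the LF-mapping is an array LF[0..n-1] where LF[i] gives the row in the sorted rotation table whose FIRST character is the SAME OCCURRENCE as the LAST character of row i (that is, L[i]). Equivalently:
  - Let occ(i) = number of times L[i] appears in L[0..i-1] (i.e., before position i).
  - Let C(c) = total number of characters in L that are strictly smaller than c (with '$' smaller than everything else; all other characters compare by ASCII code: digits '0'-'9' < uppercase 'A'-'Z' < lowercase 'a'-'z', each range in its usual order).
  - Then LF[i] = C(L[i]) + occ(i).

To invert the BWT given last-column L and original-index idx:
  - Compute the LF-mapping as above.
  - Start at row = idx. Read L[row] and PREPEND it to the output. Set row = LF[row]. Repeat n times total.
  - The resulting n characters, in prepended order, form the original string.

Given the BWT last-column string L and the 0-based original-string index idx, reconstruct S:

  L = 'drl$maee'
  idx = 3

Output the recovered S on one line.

Answer: emerald$

Derivation:
LF mapping: 2 7 5 0 6 1 3 4
Walk LF starting at row 3, prepending L[row]:
  step 1: row=3, L[3]='$', prepend. Next row=LF[3]=0
  step 2: row=0, L[0]='d', prepend. Next row=LF[0]=2
  step 3: row=2, L[2]='l', prepend. Next row=LF[2]=5
  step 4: row=5, L[5]='a', prepend. Next row=LF[5]=1
  step 5: row=1, L[1]='r', prepend. Next row=LF[1]=7
  step 6: row=7, L[7]='e', prepend. Next row=LF[7]=4
  step 7: row=4, L[4]='m', prepend. Next row=LF[4]=6
  step 8: row=6, L[6]='e', prepend. Next row=LF[6]=3
Reversed output: emerald$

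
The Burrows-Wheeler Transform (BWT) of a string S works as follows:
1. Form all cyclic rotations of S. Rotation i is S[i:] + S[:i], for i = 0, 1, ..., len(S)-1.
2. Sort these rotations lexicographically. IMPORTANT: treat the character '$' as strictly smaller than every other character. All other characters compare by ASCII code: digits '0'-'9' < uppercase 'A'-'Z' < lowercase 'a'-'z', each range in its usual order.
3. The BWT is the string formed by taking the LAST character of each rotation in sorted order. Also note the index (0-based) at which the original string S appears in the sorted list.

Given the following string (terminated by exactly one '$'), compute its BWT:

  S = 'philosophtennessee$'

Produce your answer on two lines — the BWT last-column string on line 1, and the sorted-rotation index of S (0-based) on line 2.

Answer: eestnpphinesl$osoeh
13

Derivation:
All 19 rotations (rotation i = S[i:]+S[:i]):
  rot[0] = philosophtennessee$
  rot[1] = hilosophtennessee$p
  rot[2] = ilosophtennessee$ph
  rot[3] = losophtennessee$phi
  rot[4] = osophtennessee$phil
  rot[5] = sophtennessee$philo
  rot[6] = ophtennessee$philos
  rot[7] = phtennessee$philoso
  rot[8] = htennessee$philosop
  rot[9] = tennessee$philosoph
  rot[10] = ennessee$philosopht
  rot[11] = nnessee$philosophte
  rot[12] = nessee$philosophten
  rot[13] = essee$philosophtenn
  rot[14] = ssee$philosophtenne
  rot[15] = see$philosophtennes
  rot[16] = ee$philosophtenness
  rot[17] = e$philosophtennesse
  rot[18] = $philosophtennessee
Sorted (with $ < everything):
  sorted[0] = $philosophtennessee  (last char: 'e')
  sorted[1] = e$philosophtennesse  (last char: 'e')
  sorted[2] = ee$philosophtenness  (last char: 's')
  sorted[3] = ennessee$philosopht  (last char: 't')
  sorted[4] = essee$philosophtenn  (last char: 'n')
  sorted[5] = hilosophtennessee$p  (last char: 'p')
  sorted[6] = htennessee$philosop  (last char: 'p')
  sorted[7] = ilosophtennessee$ph  (last char: 'h')
  sorted[8] = losophtennessee$phi  (last char: 'i')
  sorted[9] = nessee$philosophten  (last char: 'n')
  sorted[10] = nnessee$philosophte  (last char: 'e')
  sorted[11] = ophtennessee$philos  (last char: 's')
  sorted[12] = osophtennessee$phil  (last char: 'l')
  sorted[13] = philosophtennessee$  (last char: '$')
  sorted[14] = phtennessee$philoso  (last char: 'o')
  sorted[15] = see$philosophtennes  (last char: 's')
  sorted[16] = sophtennessee$philo  (last char: 'o')
  sorted[17] = ssee$philosophtenne  (last char: 'e')
  sorted[18] = tennessee$philosoph  (last char: 'h')
Last column: eestnpphinesl$osoeh
Original string S is at sorted index 13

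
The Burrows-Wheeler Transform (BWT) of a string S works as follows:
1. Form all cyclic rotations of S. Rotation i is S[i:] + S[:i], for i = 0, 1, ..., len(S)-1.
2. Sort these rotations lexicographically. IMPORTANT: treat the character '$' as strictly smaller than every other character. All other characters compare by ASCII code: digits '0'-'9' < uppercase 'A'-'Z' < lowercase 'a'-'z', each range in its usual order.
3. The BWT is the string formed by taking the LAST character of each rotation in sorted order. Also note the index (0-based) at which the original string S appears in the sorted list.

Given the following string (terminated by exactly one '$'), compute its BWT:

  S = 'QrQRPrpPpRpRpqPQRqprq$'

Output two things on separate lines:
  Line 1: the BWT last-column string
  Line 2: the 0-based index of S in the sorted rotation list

All 22 rotations (rotation i = S[i:]+S[:i]):
  rot[0] = QrQRPrpPpRpRpqPQRqprq$
  rot[1] = rQRPrpPpRpRpqPQRqprq$Q
  rot[2] = QRPrpPpRpRpqPQRqprq$Qr
  rot[3] = RPrpPpRpRpqPQRqprq$QrQ
  rot[4] = PrpPpRpRpqPQRqprq$QrQR
  rot[5] = rpPpRpRpqPQRqprq$QrQRP
  rot[6] = pPpRpRpqPQRqprq$QrQRPr
  rot[7] = PpRpRpqPQRqprq$QrQRPrp
  rot[8] = pRpRpqPQRqprq$QrQRPrpP
  rot[9] = RpRpqPQRqprq$QrQRPrpPp
  rot[10] = pRpqPQRqprq$QrQRPrpPpR
  rot[11] = RpqPQRqprq$QrQRPrpPpRp
  rot[12] = pqPQRqprq$QrQRPrpPpRpR
  rot[13] = qPQRqprq$QrQRPrpPpRpRp
  rot[14] = PQRqprq$QrQRPrpPpRpRpq
  rot[15] = QRqprq$QrQRPrpPpRpRpqP
  rot[16] = Rqprq$QrQRPrpPpRpRpqPQ
  rot[17] = qprq$QrQRPrpPpRpRpqPQR
  rot[18] = prq$QrQRPrpPpRpRpqPQRq
  rot[19] = rq$QrQRPrpPpRpRpqPQRqp
  rot[20] = q$QrQRPrpPpRpRpqPQRqpr
  rot[21] = $QrQRPrpPpRpRpqPQRqprq
Sorted (with $ < everything):
  sorted[0] = $QrQRPrpPpRpRpqPQRqprq  (last char: 'q')
  sorted[1] = PQRqprq$QrQRPrpPpRpRpq  (last char: 'q')
  sorted[2] = PpRpRpqPQRqprq$QrQRPrp  (last char: 'p')
  sorted[3] = PrpPpRpRpqPQRqprq$QrQR  (last char: 'R')
  sorted[4] = QRPrpPpRpRpqPQRqprq$Qr  (last char: 'r')
  sorted[5] = QRqprq$QrQRPrpPpRpRpqP  (last char: 'P')
  sorted[6] = QrQRPrpPpRpRpqPQRqprq$  (last char: '$')
  sorted[7] = RPrpPpRpRpqPQRqprq$QrQ  (last char: 'Q')
  sorted[8] = RpRpqPQRqprq$QrQRPrpPp  (last char: 'p')
  sorted[9] = RpqPQRqprq$QrQRPrpPpRp  (last char: 'p')
  sorted[10] = Rqprq$QrQRPrpPpRpRpqPQ  (last char: 'Q')
  sorted[11] = pPpRpRpqPQRqprq$QrQRPr  (last char: 'r')
  sorted[12] = pRpRpqPQRqprq$QrQRPrpP  (last char: 'P')
  sorted[13] = pRpqPQRqprq$QrQRPrpPpR  (last char: 'R')
  sorted[14] = pqPQRqprq$QrQRPrpPpRpR  (last char: 'R')
  sorted[15] = prq$QrQRPrpPpRpRpqPQRq  (last char: 'q')
  sorted[16] = q$QrQRPrpPpRpRpqPQRqpr  (last char: 'r')
  sorted[17] = qPQRqprq$QrQRPrpPpRpRp  (last char: 'p')
  sorted[18] = qprq$QrQRPrpPpRpRpqPQR  (last char: 'R')
  sorted[19] = rQRPrpPpRpRpqPQRqprq$Q  (last char: 'Q')
  sorted[20] = rpPpRpRpqPQRqprq$QrQRP  (last char: 'P')
  sorted[21] = rq$QrQRPrpPpRpRpqPQRqp  (last char: 'p')
Last column: qqpRrP$QppQrPRRqrpRQPp
Original string S is at sorted index 6

Answer: qqpRrP$QppQrPRRqrpRQPp
6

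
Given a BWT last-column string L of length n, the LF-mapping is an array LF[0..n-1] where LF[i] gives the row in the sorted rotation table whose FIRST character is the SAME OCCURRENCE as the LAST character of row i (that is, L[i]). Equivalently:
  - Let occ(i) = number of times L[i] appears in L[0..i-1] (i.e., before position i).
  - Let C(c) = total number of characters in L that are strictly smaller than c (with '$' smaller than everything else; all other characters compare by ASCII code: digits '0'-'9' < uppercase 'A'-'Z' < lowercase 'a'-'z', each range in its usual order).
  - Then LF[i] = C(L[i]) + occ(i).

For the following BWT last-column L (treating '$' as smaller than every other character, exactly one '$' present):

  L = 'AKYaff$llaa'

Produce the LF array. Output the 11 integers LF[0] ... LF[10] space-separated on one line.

Char counts: '$':1, 'A':1, 'K':1, 'Y':1, 'a':3, 'f':2, 'l':2
C (first-col start): C('$')=0, C('A')=1, C('K')=2, C('Y')=3, C('a')=4, C('f')=7, C('l')=9
L[0]='A': occ=0, LF[0]=C('A')+0=1+0=1
L[1]='K': occ=0, LF[1]=C('K')+0=2+0=2
L[2]='Y': occ=0, LF[2]=C('Y')+0=3+0=3
L[3]='a': occ=0, LF[3]=C('a')+0=4+0=4
L[4]='f': occ=0, LF[4]=C('f')+0=7+0=7
L[5]='f': occ=1, LF[5]=C('f')+1=7+1=8
L[6]='$': occ=0, LF[6]=C('$')+0=0+0=0
L[7]='l': occ=0, LF[7]=C('l')+0=9+0=9
L[8]='l': occ=1, LF[8]=C('l')+1=9+1=10
L[9]='a': occ=1, LF[9]=C('a')+1=4+1=5
L[10]='a': occ=2, LF[10]=C('a')+2=4+2=6

Answer: 1 2 3 4 7 8 0 9 10 5 6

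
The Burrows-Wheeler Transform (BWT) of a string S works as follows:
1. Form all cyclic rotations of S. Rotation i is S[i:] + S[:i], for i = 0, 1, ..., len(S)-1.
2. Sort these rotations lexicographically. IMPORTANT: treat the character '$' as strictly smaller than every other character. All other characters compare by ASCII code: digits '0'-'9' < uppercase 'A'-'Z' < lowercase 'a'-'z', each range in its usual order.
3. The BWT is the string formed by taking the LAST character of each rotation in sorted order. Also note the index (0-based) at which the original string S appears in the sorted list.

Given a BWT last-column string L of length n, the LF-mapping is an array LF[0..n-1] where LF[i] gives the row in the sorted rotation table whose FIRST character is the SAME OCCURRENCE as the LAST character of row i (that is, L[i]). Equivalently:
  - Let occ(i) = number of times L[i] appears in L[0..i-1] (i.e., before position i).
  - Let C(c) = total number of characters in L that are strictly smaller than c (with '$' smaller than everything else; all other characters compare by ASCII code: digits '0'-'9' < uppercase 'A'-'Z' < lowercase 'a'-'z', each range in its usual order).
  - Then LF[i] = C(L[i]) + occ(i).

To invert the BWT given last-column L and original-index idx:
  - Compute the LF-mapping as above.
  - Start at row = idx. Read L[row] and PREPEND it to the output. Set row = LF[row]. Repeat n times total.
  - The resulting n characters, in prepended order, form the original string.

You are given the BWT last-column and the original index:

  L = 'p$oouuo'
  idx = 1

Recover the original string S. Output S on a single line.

LF mapping: 4 0 1 2 5 6 3
Walk LF starting at row 1, prepending L[row]:
  step 1: row=1, L[1]='$', prepend. Next row=LF[1]=0
  step 2: row=0, L[0]='p', prepend. Next row=LF[0]=4
  step 3: row=4, L[4]='u', prepend. Next row=LF[4]=5
  step 4: row=5, L[5]='u', prepend. Next row=LF[5]=6
  step 5: row=6, L[6]='o', prepend. Next row=LF[6]=3
  step 6: row=3, L[3]='o', prepend. Next row=LF[3]=2
  step 7: row=2, L[2]='o', prepend. Next row=LF[2]=1
Reversed output: ooouup$

Answer: ooouup$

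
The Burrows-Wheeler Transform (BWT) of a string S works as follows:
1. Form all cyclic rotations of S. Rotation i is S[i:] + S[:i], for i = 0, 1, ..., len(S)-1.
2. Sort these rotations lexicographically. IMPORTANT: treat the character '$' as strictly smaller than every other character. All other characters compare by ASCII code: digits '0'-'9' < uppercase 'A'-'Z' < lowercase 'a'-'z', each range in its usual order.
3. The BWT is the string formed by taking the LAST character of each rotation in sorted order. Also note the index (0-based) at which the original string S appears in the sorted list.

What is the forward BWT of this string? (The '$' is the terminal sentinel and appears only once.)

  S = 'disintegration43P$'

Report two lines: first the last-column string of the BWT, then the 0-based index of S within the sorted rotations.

All 18 rotations (rotation i = S[i:]+S[:i]):
  rot[0] = disintegration43P$
  rot[1] = isintegration43P$d
  rot[2] = sintegration43P$di
  rot[3] = integration43P$dis
  rot[4] = ntegration43P$disi
  rot[5] = tegration43P$disin
  rot[6] = egration43P$disint
  rot[7] = gration43P$disinte
  rot[8] = ration43P$disinteg
  rot[9] = ation43P$disintegr
  rot[10] = tion43P$disintegra
  rot[11] = ion43P$disintegrat
  rot[12] = on43P$disintegrati
  rot[13] = n43P$disintegratio
  rot[14] = 43P$disintegration
  rot[15] = 3P$disintegration4
  rot[16] = P$disintegration43
  rot[17] = $disintegration43P
Sorted (with $ < everything):
  sorted[0] = $disintegration43P  (last char: 'P')
  sorted[1] = 3P$disintegration4  (last char: '4')
  sorted[2] = 43P$disintegration  (last char: 'n')
  sorted[3] = P$disintegration43  (last char: '3')
  sorted[4] = ation43P$disintegr  (last char: 'r')
  sorted[5] = disintegration43P$  (last char: '$')
  sorted[6] = egration43P$disint  (last char: 't')
  sorted[7] = gration43P$disinte  (last char: 'e')
  sorted[8] = integration43P$dis  (last char: 's')
  sorted[9] = ion43P$disintegrat  (last char: 't')
  sorted[10] = isintegration43P$d  (last char: 'd')
  sorted[11] = n43P$disintegratio  (last char: 'o')
  sorted[12] = ntegration43P$disi  (last char: 'i')
  sorted[13] = on43P$disintegrati  (last char: 'i')
  sorted[14] = ration43P$disinteg  (last char: 'g')
  sorted[15] = sintegration43P$di  (last char: 'i')
  sorted[16] = tegration43P$disin  (last char: 'n')
  sorted[17] = tion43P$disintegra  (last char: 'a')
Last column: P4n3r$testdoiigina
Original string S is at sorted index 5

Answer: P4n3r$testdoiigina
5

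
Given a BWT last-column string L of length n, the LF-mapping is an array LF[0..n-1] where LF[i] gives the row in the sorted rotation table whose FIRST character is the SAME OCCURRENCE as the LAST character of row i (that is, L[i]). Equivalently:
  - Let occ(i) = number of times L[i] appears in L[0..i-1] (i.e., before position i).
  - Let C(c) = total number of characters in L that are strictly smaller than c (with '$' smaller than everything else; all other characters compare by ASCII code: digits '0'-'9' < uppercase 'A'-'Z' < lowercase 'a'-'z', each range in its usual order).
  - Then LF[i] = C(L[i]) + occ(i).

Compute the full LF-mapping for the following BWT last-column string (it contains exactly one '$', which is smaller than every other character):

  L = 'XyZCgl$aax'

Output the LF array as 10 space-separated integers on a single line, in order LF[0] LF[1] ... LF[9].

Answer: 2 9 3 1 6 7 0 4 5 8

Derivation:
Char counts: '$':1, 'C':1, 'X':1, 'Z':1, 'a':2, 'g':1, 'l':1, 'x':1, 'y':1
C (first-col start): C('$')=0, C('C')=1, C('X')=2, C('Z')=3, C('a')=4, C('g')=6, C('l')=7, C('x')=8, C('y')=9
L[0]='X': occ=0, LF[0]=C('X')+0=2+0=2
L[1]='y': occ=0, LF[1]=C('y')+0=9+0=9
L[2]='Z': occ=0, LF[2]=C('Z')+0=3+0=3
L[3]='C': occ=0, LF[3]=C('C')+0=1+0=1
L[4]='g': occ=0, LF[4]=C('g')+0=6+0=6
L[5]='l': occ=0, LF[5]=C('l')+0=7+0=7
L[6]='$': occ=0, LF[6]=C('$')+0=0+0=0
L[7]='a': occ=0, LF[7]=C('a')+0=4+0=4
L[8]='a': occ=1, LF[8]=C('a')+1=4+1=5
L[9]='x': occ=0, LF[9]=C('x')+0=8+0=8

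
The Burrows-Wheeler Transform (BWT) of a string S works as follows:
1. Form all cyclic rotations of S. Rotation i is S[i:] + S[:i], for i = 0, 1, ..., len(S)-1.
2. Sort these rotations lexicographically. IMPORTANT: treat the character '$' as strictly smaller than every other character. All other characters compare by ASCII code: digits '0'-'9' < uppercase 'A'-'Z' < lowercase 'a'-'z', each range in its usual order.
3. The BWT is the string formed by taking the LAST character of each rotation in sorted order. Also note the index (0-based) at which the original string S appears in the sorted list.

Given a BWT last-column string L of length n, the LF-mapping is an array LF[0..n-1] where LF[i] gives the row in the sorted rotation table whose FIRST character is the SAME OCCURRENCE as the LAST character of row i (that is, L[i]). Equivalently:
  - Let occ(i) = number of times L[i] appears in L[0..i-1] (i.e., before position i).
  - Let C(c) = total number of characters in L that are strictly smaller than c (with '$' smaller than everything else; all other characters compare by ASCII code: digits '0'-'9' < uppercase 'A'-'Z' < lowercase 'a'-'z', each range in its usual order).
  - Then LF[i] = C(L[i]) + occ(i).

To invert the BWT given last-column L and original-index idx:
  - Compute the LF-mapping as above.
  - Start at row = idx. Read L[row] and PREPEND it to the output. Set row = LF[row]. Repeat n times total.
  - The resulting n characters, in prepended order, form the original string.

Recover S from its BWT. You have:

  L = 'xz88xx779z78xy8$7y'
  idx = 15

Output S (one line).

LF mapping: 10 16 5 6 11 12 1 2 9 17 3 7 13 14 8 0 4 15
Walk LF starting at row 15, prepending L[row]:
  step 1: row=15, L[15]='$', prepend. Next row=LF[15]=0
  step 2: row=0, L[0]='x', prepend. Next row=LF[0]=10
  step 3: row=10, L[10]='7', prepend. Next row=LF[10]=3
  step 4: row=3, L[3]='8', prepend. Next row=LF[3]=6
  step 5: row=6, L[6]='7', prepend. Next row=LF[6]=1
  step 6: row=1, L[1]='z', prepend. Next row=LF[1]=16
  step 7: row=16, L[16]='7', prepend. Next row=LF[16]=4
  step 8: row=4, L[4]='x', prepend. Next row=LF[4]=11
  step 9: row=11, L[11]='8', prepend. Next row=LF[11]=7
  step 10: row=7, L[7]='7', prepend. Next row=LF[7]=2
  step 11: row=2, L[2]='8', prepend. Next row=LF[2]=5
  step 12: row=5, L[5]='x', prepend. Next row=LF[5]=12
  step 13: row=12, L[12]='x', prepend. Next row=LF[12]=13
  step 14: row=13, L[13]='y', prepend. Next row=LF[13]=14
  step 15: row=14, L[14]='8', prepend. Next row=LF[14]=8
  step 16: row=8, L[8]='9', prepend. Next row=LF[8]=9
  step 17: row=9, L[9]='z', prepend. Next row=LF[9]=17
  step 18: row=17, L[17]='y', prepend. Next row=LF[17]=15
Reversed output: yz98yxx878x7z787x$

Answer: yz98yxx878x7z787x$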